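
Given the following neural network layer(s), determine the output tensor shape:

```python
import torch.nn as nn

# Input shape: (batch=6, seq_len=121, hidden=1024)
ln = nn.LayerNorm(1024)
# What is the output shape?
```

Input: (6, 121, 1024) -> Output: (6, 121, 1024)

Answer: (6, 121, 1024)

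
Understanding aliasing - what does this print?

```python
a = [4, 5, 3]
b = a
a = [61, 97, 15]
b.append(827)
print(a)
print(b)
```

Key concept: rebinding vs mutation: a is rebound to a new list, b still points at the original.
Step by step:
`a = [4, 5, 3]` → a = [4, 5, 3]
`b = a` → b = [4, 5, 3] (same object as a)
`a = [61, 97, 15]` → a = [61, 97, 15]
`b.append(827)` → b = [4, 5, 3, 827]
`print(a)` → prints [61, 97, 15]
`print(b)` → prints [4, 5, 3, 827]

Answer:
[61, 97, 15]
[4, 5, 3, 827]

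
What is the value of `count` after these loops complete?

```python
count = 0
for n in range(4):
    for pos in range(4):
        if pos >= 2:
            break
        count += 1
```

Inner breaks at 2, outer runs 4 times
`count` takes the values: 0 → 1 → 2 → 3 → 4 → 5 → 6 → 7 → 8

Answer: 8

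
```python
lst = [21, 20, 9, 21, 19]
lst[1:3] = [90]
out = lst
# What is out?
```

Trace:
`lst = [21, 20, 9, 21, 19]` → lst = [21, 20, 9, 21, 19]
`lst[1:3] = [90]` → lst = [21, 90, 21, 19]
`out = lst` → out = [21, 90, 21, 19]
So out = [21, 90, 21, 19]

Answer: [21, 90, 21, 19]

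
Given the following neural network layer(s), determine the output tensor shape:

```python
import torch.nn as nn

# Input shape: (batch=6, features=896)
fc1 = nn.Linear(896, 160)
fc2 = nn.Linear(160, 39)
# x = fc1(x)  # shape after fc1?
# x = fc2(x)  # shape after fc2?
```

Input: (6, 896) -> after fc1: (6, 160) -> Output: (6, 39)

Answer: (6, 39)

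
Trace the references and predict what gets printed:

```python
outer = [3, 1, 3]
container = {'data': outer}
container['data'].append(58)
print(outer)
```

Key concept: dict holds reference to list.
Step by step:
`outer = [3, 1, 3]` → outer = [3, 1, 3]
`container = {'data': outer}` → container = {'data': [3, 1, 3]}
`container['data'].append(58)` → outer = [3, 1, 3, 58]; container = {'data': [3, 1, 3, 58]}
`print(outer)` → prints [3, 1, 3, 58]

Answer: [3, 1, 3, 58]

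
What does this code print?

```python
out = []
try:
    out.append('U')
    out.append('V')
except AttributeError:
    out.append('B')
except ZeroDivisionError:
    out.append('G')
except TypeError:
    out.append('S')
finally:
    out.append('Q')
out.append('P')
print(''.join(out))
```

Execution trace: 'U' (try body) → 'V' (try body, no exception) → 'Q' (finally) → 'P' (after the try/except). Output: UVQP

Answer: UVQP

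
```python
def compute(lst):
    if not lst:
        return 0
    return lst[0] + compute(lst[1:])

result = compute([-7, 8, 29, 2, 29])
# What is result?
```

(-7) + 8 + 29 + 2 + 29 + 0 = 61

Answer: 61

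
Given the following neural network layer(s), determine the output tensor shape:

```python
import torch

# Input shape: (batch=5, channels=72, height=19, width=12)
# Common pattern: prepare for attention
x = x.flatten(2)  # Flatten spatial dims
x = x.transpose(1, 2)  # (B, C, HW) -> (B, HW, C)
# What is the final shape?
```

Input: (5, 72, 19, 12) -> after flatten(2): (5, 72, 228) -> Output: (5, 228, 72)

Answer: (5, 228, 72)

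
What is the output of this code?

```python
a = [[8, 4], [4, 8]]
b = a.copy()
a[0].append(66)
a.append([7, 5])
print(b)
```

Key concept: shallow copy with nested lists.
Step by step:
`a = [[8, 4], [4, 8]]` → a = [[8, 4], [4, 8]]
`b = a.copy()` → b = [[8, 4], [4, 8]]
`a[0].append(66)` → a = [[8, 4, 66], [4, 8]]; b = [[8, 4, 66], [4, 8]]
`a.append([7, 5])` → a = [[8, 4, 66], [4, 8], [7, 5]]
`print(b)` → prints [[8, 4, 66], [4, 8]]

Answer: [[8, 4, 66], [4, 8]]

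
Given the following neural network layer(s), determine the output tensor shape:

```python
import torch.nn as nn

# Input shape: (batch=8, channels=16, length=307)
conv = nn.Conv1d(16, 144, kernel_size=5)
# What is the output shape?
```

Input: (8, 16, 307) -> Output: (8, 144, 303)

Answer: (8, 144, 303)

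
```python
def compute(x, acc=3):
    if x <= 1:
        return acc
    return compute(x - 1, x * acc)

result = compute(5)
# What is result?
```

Accumulator trace (n, acc): (5, 3) -> (4, 15) -> (3, 60) -> (2, 180) -> (1, 360) -> return 360

Answer: 360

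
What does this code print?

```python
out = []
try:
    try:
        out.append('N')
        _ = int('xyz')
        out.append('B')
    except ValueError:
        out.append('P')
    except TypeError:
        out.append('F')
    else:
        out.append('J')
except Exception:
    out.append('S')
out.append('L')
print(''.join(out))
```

Execution trace: 'N' (inner try body) → 'P' (inner except ValueError) → 'L' (after the try/except). Output: NPL

Answer: NPL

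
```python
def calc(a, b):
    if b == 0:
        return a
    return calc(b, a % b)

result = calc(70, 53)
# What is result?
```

calc(70, 53) -> calc(53, 17) -> calc(17, 2) -> calc(2, 1) -> calc(1, 0) -> 1

Answer: 1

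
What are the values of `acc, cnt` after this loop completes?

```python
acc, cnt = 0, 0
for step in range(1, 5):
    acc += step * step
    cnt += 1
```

Sum of squares and count
`acc, cnt` takes the values: (0, 0) → (1, 0) → (1, 1) → (5, 1) → (5, 2) → (14, 2) → (14, 3) → (30, 3) → (30, 4)

Answer: 30, 4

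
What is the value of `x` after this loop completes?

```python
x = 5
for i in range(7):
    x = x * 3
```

Multiply by 3, 7 times: 5 * 3^7 = 10935
`x` takes the values: 5 → 15 → 45 → 135 → 405 → 1215 → 3645 → 10935

Answer: 10935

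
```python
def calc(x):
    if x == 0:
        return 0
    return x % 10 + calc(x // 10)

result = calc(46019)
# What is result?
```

Sum of digits of 46019: 9 + 1 + 0 + 6 + 4 = 20

Answer: 20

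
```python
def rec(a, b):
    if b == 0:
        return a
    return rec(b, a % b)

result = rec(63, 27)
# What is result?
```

rec(63, 27) -> rec(27, 9) -> rec(9, 0) -> 9

Answer: 9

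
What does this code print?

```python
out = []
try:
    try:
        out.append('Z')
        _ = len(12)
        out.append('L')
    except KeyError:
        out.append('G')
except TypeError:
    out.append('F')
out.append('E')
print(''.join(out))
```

Execution trace: 'Z' (try body) → 'F' (outer except TypeError) → 'E' (after the try/except). Output: ZFE

Answer: ZFE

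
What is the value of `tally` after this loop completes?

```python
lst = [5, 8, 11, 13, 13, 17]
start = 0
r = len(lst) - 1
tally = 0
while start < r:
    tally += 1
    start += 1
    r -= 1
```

Iterations until pointers meet (list length 6)
`tally` takes the values: 0 → 1 → 2 → 3

Answer: 3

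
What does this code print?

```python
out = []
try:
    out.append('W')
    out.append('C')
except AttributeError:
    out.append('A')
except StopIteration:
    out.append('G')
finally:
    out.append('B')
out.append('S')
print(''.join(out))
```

Execution trace: 'W' (try body) → 'C' (try body, no exception) → 'B' (finally) → 'S' (after the try/except). Output: WCBS

Answer: WCBS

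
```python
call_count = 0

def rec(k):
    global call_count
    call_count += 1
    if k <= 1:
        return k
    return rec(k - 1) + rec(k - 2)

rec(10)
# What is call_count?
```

Calls(k) = 1 + Calls(k-1) + Calls(k-2); Calls(0)=Calls(1)=1. For k=10 this gives 177.

Answer: 177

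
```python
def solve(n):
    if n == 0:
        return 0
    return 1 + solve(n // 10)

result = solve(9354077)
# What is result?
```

Count of digits of 9354077: 7

Answer: 7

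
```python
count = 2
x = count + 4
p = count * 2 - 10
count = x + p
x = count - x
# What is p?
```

Trace:
`count = 2` → count = 2
`x = count + 4` → x = 6
`p = count * 2 - 10` → p = -6
`count = x + p` → count = 0
`x = count - x` → x = -6
So p = -6

Answer: -6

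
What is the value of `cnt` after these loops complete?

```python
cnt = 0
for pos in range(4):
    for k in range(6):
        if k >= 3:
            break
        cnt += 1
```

Inner breaks at 3, outer runs 4 times
`cnt` takes the values: 0 → 1 → 2 → 3 → 4 → 5 → 6 → 7 → 8 → 9 → 10 → 11 → 12

Answer: 12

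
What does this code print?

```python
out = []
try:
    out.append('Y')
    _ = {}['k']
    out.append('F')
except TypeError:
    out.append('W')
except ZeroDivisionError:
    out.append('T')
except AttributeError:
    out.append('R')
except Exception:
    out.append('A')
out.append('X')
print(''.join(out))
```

Execution trace: 'Y' (try body) → 'A' (except Exception) → 'X' (after the try/except). Output: YAX

Answer: YAX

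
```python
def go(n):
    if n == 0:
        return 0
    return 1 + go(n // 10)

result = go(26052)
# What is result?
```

Count of digits of 26052: 5

Answer: 5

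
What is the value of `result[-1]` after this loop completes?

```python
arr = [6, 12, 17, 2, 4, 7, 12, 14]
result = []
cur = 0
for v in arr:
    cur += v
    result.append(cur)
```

Cumulative sum ends at 74
`result` takes the values: [] → [6] → [6, 18] → [6, 18, 35] → [6, 18, 35, 37] → [6, 18, 35, 37, 41] → [6, 18, 35, 37, 41, 48] → [6, 18, 35, 37, 41, 48, 60] → [6, 18, 35, 37, 41, 48, 60, 74]
So `result[-1]` = 74

Answer: 74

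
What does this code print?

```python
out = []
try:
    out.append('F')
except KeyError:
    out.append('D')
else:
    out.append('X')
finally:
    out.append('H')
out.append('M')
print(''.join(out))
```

Execution trace: 'F' (try body, no exception) → 'X' (else) → 'H' (finally) → 'M' (after the try/except). Output: FXHM

Answer: FXHM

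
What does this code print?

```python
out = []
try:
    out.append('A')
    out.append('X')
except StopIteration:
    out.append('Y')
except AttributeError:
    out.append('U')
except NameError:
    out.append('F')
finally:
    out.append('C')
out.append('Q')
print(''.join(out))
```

Execution trace: 'A' (try body) → 'X' (try body, no exception) → 'C' (finally) → 'Q' (after the try/except). Output: AXCQ

Answer: AXCQ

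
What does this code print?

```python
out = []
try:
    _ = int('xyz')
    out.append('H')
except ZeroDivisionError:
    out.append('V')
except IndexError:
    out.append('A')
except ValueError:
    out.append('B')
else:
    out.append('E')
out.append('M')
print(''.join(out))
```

Execution trace: 'B' (except ValueError) → 'M' (after the try/except). Output: BM

Answer: BM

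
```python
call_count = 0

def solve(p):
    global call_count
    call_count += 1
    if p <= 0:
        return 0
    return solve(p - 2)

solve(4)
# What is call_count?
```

Linear recursion stepping by 2: 3 calls from p=4 down to ≤0.

Answer: 3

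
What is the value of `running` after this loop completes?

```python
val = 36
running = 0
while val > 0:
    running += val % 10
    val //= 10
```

Sum digits of 36
`running` takes the values: 0 → 6 → 9

Answer: 9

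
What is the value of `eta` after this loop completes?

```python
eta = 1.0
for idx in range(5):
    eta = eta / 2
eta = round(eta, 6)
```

Halving LR 5 times: 1 / 2^5
`eta` takes the values: 1.0 → 0.5 → 0.25 → 0.125 → 0.0625 → 0.03125

Answer: 0.03125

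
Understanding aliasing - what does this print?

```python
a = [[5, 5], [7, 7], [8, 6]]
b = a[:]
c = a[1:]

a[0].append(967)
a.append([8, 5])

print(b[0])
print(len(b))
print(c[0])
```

Key concept: slice with nested mutation.
Step by step:
`a = [[5, 5], [7, 7], [8, 6]]` → a = [[5, 5], [7, 7], [8, 6]]
`b = a[:]` → b = [[5, 5], [7, 7], [8, 6]]
`c = a[1:]` → c = [[7, 7], [8, 6]]
`a[0].append(967)` → a = [[5, 5, 967], [7, 7], [8, 6]]; b = [[5, 5, 967], [7, 7], [8, 6]]
`a.append([8, 5])` → a = [[5, 5, 967], [7, 7], [8, 6], [8, 5]]
`print(b[0])` → prints [5, 5, 967]
`print(len(b))` → prints 3
`print(c[0])` → prints [7, 7]

Answer:
[5, 5, 967]
3
[7, 7]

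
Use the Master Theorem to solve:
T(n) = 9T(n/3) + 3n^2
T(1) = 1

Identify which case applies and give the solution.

a=9, b=3, f(n)=3n^2. log_3(9) = 2. Since c=2 = 2, Case 2 applies: T(n) = Θ(n^log_b(a) · log n) = O(n^2 log n).

Answer: O(n^2 log n) - Case 2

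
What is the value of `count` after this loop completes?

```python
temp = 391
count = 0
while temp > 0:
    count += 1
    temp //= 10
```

Count digits by repeated division by 10
`count` takes the values: 0 → 1 → 2 → 3

Answer: 3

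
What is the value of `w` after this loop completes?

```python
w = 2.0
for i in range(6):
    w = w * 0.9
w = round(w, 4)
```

Exponential decay: 2.0 * 0.9^6
`w` takes the values: 2.0 → 1.8 → 1.62 → 1.458 → 1.3122 → 1.18098 → 1.062882 → 1.0629

Answer: 1.0629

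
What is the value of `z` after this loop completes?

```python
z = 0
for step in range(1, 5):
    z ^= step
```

XOR of 1 to 4
`z` takes the values: 0 → 1 → 3 → 0 → 4

Answer: 4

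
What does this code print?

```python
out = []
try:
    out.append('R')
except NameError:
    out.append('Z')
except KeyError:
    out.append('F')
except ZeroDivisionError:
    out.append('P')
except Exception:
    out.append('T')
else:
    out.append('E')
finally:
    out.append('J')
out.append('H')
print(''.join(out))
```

Execution trace: 'R' (try body, no exception) → 'E' (else) → 'J' (finally) → 'H' (after the try/except). Output: REJH

Answer: REJH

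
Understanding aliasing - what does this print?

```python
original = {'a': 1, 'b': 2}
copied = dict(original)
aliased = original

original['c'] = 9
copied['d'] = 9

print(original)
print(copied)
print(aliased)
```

Key concept: dict() creates copy, assignment creates alias.
Step by step:
`original = {'a': 1, 'b': 2}` → original = {'a': 1, 'b': 2}
`copied = dict(original)` → copied = {'a': 1, 'b': 2}
`aliased = original` → aliased = {'a': 1, 'b': 2} (same object as original)
`original['c'] = 9` → original = {'a': 1, 'b': 2, 'c': 9} (same object as aliased); aliased = {'a': 1, 'b': 2, 'c': 9} (same object as original)
`copied['d'] = 9` → copied = {'a': 1, 'b': 2, 'd': 9}
`print(original)` → prints {'a': 1, 'b': 2, 'c': 9}
`print(copied)` → prints {'a': 1, 'b': 2, 'd': 9}
`print(aliased)` → prints {'a': 1, 'b': 2, 'c': 9}

Answer:
{'a': 1, 'b': 2, 'c': 9}
{'a': 1, 'b': 2, 'd': 9}
{'a': 1, 'b': 2, 'c': 9}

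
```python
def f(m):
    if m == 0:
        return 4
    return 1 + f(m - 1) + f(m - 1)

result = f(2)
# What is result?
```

f(m) = 1 + 2·f(m-1), f(0)=4. Closed form: (4+1)·2^2 - 1 = 19.

Answer: 19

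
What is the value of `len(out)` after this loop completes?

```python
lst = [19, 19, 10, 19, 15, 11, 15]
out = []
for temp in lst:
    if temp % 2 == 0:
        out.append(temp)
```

Count even numbers in [19, 19, 10, 19, 15, 11, 15]
`out` takes the values: [] → [10]
So `len(out)` = 1

Answer: 1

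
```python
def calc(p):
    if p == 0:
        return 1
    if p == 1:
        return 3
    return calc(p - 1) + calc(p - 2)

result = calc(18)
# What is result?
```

Build up from base cases: calc(0)=1, calc(1)=3, calc(2)=4, calc(3)=7, calc(4)=11, calc(5)=18, calc(6)=29, ..., calc(18)=9349

Answer: 9349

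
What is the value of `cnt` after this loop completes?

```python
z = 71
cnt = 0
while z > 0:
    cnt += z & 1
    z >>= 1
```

Count set bits in 71 (binary: 0b1000111)
`cnt` takes the values: 0 → 1 → 2 → 3 → 4

Answer: 4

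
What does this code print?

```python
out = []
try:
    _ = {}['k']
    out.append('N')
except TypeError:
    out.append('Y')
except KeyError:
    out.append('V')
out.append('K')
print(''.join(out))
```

Execution trace: 'V' (except KeyError) → 'K' (after the try/except). Output: VK

Answer: VK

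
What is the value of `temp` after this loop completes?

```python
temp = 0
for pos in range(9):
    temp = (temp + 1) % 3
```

Increment mod 3, 9 times = 0
`temp` takes the values: 0 → 1 → 2 → 0 → 1 → 2 → 0 → 1 → 2 → 0

Answer: 0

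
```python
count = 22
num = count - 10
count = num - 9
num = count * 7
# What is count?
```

Trace:
`count = 22` → count = 22
`num = count - 10` → num = 12
`count = num - 9` → count = 3
`num = count * 7` → num = 21
So count = 3

Answer: 3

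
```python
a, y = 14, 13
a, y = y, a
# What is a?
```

Trace:
`a, y = 14, 13` → a = 14; y = 13
`a, y = y, a` → a = 13; y = 14
So a = 13

Answer: 13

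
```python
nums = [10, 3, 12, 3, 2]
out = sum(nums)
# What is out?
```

Trace:
`nums = [10, 3, 12, 3, 2]` → nums = [10, 3, 12, 3, 2]
`out = sum(nums)` → out = 30
So out = 30

Answer: 30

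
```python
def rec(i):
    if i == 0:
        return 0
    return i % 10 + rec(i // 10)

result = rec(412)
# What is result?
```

Sum of digits of 412: 2 + 1 + 4 = 7

Answer: 7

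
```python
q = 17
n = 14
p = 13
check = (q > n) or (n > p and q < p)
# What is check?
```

Trace:
`q = 17` → q = 17
`n = 14` → n = 14
`p = 13` → p = 13
`check = (q > n) or (n > p and q < p)` → check = True
So check = True

Answer: True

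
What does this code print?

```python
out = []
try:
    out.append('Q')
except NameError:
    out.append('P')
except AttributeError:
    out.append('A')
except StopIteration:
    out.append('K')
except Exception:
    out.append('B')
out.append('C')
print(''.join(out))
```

Execution trace: 'Q' (try body, no exception) → 'C' (after the try/except). Output: QC

Answer: QC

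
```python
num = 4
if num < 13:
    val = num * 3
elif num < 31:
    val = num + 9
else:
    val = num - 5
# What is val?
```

Trace:
`num = 4` → num = 4
`if num < 13: ...` → num < 13 is True → val = 12
So val = 12

Answer: 12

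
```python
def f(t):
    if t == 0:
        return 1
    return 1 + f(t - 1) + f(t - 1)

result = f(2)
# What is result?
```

f(t) = 1 + 2·f(t-1), f(0)=1. Closed form: (1+1)·2^2 - 1 = 7.

Answer: 7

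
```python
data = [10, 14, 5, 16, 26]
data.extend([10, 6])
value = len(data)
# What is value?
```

Trace:
`data = [10, 14, 5, 16, 26]` → data = [10, 14, 5, 16, 26]
`data.extend([10, 6])` → data = [10, 14, 5, 16, 26, 10, 6]
`value = len(data)` → value = 7
So value = 7

Answer: 7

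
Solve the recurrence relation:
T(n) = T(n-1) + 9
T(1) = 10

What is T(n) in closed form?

Unrolling: T(n) = T(1) + 9·(n-1) = 10 + 9(n-1) = 9n + 1.

Answer: T(n) = 9n + 1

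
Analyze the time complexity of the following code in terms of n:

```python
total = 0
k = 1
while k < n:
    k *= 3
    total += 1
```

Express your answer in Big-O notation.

Each loop level contributes: log n. Multiplying the contributions gives O(log n).

Answer: O(log n)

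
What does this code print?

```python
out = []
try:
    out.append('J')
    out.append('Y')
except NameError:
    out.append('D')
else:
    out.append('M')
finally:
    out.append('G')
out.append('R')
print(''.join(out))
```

Execution trace: 'J' (try body) → 'Y' (try body, no exception) → 'M' (else) → 'G' (finally) → 'R' (after the try/except). Output: JYMGR

Answer: JYMGR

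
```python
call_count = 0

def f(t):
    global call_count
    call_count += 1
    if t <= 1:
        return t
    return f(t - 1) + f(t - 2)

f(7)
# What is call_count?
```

Calls(t) = 1 + Calls(t-1) + Calls(t-2); Calls(0)=Calls(1)=1. For t=7 this gives 41.

Answer: 41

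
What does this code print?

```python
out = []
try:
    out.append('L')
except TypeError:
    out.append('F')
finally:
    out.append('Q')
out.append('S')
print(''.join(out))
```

Execution trace: 'L' (try body, no exception) → 'Q' (finally) → 'S' (after the try/except). Output: LQS

Answer: LQS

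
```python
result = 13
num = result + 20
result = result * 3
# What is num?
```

Trace:
`result = 13` → result = 13
`num = result + 20` → num = 33
`result = result * 3` → result = 39
So num = 33

Answer: 33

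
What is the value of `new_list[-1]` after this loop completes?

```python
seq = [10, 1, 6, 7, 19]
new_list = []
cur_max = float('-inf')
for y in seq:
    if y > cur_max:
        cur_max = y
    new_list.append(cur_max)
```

Running max ends at 19
`new_list` takes the values: [] → [10] → [10, 10] → [10, 10, 10] → [10, 10, 10, 10] → [10, 10, 10, 10, 19]
So `new_list[-1]` = 19

Answer: 19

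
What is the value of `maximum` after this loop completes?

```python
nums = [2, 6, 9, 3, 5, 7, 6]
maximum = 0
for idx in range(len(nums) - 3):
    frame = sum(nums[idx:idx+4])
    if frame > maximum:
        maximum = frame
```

Max sum of 4-element window in [2, 6, 9, 3, 5, 7, 6]
`maximum` takes the values: 0 → 20 → 23 → 24

Answer: 24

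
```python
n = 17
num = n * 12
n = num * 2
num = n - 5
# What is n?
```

Trace:
`n = 17` → n = 17
`num = n * 12` → num = 204
`n = num * 2` → n = 408
`num = n - 5` → num = 403
So n = 408

Answer: 408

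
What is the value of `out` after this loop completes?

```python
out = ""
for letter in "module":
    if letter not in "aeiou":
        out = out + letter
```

Remove vowels from 'module'
`out` takes the values: "" → "m" → "md" → "mdl"

Answer: "mdl"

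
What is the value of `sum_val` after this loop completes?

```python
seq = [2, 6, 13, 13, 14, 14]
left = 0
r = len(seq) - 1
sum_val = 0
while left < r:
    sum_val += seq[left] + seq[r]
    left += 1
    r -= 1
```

Sum of pairs from ends
`sum_val` takes the values: 0 → 16 → 36 → 62

Answer: 62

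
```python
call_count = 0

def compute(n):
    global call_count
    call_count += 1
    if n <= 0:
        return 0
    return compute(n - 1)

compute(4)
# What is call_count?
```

Linear recursion stepping by 1: 5 calls from n=4 down to ≤0.

Answer: 5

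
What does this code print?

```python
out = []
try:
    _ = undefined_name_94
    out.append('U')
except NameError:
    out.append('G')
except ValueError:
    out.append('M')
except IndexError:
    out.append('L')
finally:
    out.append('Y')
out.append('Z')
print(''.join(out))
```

Execution trace: 'G' (except NameError) → 'Y' (finally) → 'Z' (after the try/except). Output: GYZ

Answer: GYZ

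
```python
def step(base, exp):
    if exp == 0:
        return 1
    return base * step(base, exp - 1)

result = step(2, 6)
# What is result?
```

step(2, 6) = 2 * 2 * 2 * 2 * 2 * 2 = 64

Answer: 64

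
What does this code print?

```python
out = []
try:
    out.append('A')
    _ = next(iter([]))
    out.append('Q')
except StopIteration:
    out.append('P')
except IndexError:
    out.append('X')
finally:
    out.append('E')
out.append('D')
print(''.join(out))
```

Execution trace: 'A' (try body) → 'P' (except StopIteration) → 'E' (finally) → 'D' (after the try/except). Output: APED

Answer: APED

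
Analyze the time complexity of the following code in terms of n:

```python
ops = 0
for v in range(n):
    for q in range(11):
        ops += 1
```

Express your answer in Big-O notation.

Each loop level contributes: n × 1. Multiplying the contributions gives O(n).

Answer: O(n)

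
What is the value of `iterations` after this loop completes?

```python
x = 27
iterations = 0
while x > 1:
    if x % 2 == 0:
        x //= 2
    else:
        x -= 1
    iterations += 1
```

Steps to reduce 27 to 1
`iterations` takes the values: 0 → 1 → 2 → 3 → 4 → 5 → 6 → 7

Answer: 7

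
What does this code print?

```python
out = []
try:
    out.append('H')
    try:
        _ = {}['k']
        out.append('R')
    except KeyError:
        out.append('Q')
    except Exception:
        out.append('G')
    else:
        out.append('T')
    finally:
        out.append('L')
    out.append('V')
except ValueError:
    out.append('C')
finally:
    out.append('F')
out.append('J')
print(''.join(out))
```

Execution trace: 'H' (try body) → 'Q' (inner except KeyError) → 'L' (inner finally) → 'V' (try body, no exception) → 'F' (finally) → 'J' (after the try/except). Output: HQLVFJ

Answer: HQLVFJ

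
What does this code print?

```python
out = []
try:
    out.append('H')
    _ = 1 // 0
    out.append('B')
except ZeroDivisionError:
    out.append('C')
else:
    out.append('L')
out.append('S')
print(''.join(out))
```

Execution trace: 'H' (try body) → 'C' (except ZeroDivisionError) → 'S' (after the try/except). Output: HCS

Answer: HCS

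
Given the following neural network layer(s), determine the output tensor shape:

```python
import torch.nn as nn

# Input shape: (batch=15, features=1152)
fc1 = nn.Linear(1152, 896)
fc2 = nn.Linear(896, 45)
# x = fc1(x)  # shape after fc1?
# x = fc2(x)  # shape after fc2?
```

Input: (15, 1152) -> after fc1: (15, 896) -> Output: (15, 45)

Answer: (15, 45)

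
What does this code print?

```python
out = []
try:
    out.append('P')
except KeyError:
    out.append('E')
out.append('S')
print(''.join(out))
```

Execution trace: 'P' (try body, no exception) → 'S' (after the try/except). Output: PS

Answer: PS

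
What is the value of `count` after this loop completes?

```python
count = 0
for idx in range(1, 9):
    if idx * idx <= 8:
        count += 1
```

Count numbers where idx² ≤ 8
`count` takes the values: 0 → 1 → 2

Answer: 2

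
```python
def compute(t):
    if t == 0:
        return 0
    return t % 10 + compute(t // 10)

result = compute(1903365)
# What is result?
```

Sum of digits of 1903365: 5 + 6 + 3 + 3 + 0 + 9 + 1 = 27

Answer: 27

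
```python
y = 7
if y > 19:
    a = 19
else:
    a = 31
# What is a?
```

Trace:
`y = 7` → y = 7
`if y > 19: ...` → y > 19 is False, take else branch → a = 31
So a = 31

Answer: 31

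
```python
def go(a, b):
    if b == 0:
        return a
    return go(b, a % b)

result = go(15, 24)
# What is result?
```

go(15, 24) -> go(24, 15) -> go(15, 9) -> go(9, 6) -> go(6, 3) -> go(3, 0) -> 3

Answer: 3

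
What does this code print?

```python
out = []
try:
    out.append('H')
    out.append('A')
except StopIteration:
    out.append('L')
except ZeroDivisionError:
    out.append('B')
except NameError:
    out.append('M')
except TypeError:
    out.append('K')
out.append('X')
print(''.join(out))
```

Execution trace: 'H' (try body) → 'A' (try body, no exception) → 'X' (after the try/except). Output: HAX

Answer: HAX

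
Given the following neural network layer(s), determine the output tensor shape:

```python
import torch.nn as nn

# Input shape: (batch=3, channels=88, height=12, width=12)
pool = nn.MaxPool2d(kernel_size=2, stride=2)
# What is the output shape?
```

Input: (3, 88, 12, 12) -> Output: (3, 88, 6, 6)

Answer: (3, 88, 6, 6)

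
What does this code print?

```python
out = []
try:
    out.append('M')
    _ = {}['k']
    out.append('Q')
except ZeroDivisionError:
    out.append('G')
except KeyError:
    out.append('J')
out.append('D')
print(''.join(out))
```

Execution trace: 'M' (try body) → 'J' (except KeyError) → 'D' (after the try/except). Output: MJD

Answer: MJD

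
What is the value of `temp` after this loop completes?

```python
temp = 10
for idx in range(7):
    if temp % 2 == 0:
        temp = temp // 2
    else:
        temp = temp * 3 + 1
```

Collatz-style transformation from 10
`temp` takes the values: 10 → 5 → 16 → 8 → 4 → 2 → 1 → 4

Answer: 4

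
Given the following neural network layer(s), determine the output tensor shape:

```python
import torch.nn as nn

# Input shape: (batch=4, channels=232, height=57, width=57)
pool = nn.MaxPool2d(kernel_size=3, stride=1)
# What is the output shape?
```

Input: (4, 232, 57, 57) -> Output: (4, 232, 55, 55)

Answer: (4, 232, 55, 55)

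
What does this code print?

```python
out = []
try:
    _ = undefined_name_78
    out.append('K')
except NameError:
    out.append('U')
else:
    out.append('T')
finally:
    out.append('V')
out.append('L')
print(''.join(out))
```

Execution trace: 'U' (except NameError) → 'V' (finally) → 'L' (after the try/except). Output: UVL

Answer: UVL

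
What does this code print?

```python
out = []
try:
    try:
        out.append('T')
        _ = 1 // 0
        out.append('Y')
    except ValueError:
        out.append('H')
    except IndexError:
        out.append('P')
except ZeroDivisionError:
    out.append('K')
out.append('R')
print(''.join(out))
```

Execution trace: 'T' (try body) → 'K' (outer except ZeroDivisionError) → 'R' (after the try/except). Output: TKR

Answer: TKR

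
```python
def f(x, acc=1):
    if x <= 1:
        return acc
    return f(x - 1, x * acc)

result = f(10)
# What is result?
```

Accumulator trace (n, acc): (10, 1) -> (9, 10) -> (8, 90) -> (7, 720) -> (6, 5040) -> (5, 30240) -> (4, 151200) -> (3, 604800) -> (2, 1814400) -> (1, 3628800) -> return 3628800

Answer: 3628800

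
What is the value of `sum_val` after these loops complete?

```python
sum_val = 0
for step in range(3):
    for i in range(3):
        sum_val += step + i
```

Sum of all step+i for step,i in 3x3
`sum_val` takes the values: 0 → 1 → 3 → 4 → 6 → 9 → 11 → 14 → 18

Answer: 18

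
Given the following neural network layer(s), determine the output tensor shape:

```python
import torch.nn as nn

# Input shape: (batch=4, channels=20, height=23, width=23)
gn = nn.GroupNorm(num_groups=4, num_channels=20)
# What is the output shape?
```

Input: (4, 20, 23, 23) -> Output: (4, 20, 23, 23)

Answer: (4, 20, 23, 23)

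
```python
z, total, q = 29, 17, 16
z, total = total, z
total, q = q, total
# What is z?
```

Trace:
`z, total, q = 29, 17, 16` → z = 29; total = 17; q = 16
`z, total = total, z` → z = 17; total = 29
`total, q = q, total` → total = 16; q = 29
So z = 17

Answer: 17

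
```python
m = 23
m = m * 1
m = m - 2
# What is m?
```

Trace:
`m = 23` → m = 23
`m = m * 1` → m = 23
`m = m - 2` → m = 21
So m = 21

Answer: 21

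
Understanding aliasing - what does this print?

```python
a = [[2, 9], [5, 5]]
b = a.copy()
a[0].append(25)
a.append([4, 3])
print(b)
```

Key concept: shallow copy with nested lists.
Step by step:
`a = [[2, 9], [5, 5]]` → a = [[2, 9], [5, 5]]
`b = a.copy()` → b = [[2, 9], [5, 5]]
`a[0].append(25)` → a = [[2, 9, 25], [5, 5]]; b = [[2, 9, 25], [5, 5]]
`a.append([4, 3])` → a = [[2, 9, 25], [5, 5], [4, 3]]
`print(b)` → prints [[2, 9, 25], [5, 5]]

Answer: [[2, 9, 25], [5, 5]]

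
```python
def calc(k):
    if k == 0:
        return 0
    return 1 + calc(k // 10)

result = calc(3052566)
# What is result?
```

Count of digits of 3052566: 7

Answer: 7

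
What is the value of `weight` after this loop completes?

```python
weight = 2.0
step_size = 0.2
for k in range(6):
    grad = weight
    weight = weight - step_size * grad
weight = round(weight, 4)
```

Gradient descent: w = 2.0 * (1 - 0.2)^6
`weight` takes the values: 2.0 → 1.6 → 1.28 → 1.024 → 0.8192 → 0.65536 → 0.524288 → 0.5243

Answer: 0.5243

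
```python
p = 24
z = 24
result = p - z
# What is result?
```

Trace:
`p = 24` → p = 24
`z = 24` → z = 24
`result = p - z` → result = 0
So result = 0

Answer: 0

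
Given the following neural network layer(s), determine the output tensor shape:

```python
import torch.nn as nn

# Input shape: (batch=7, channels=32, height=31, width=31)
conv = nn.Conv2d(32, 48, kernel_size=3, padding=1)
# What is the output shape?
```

Input: (7, 32, 31, 31) -> Output: (7, 48, 31, 31)

Answer: (7, 48, 31, 31)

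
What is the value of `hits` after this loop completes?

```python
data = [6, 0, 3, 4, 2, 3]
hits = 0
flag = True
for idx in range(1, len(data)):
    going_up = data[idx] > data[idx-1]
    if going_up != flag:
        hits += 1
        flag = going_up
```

Count direction changes in [6, 0, 3, 4, 2, 3]
`hits` takes the values: 0 → 1 → 2 → 3 → 4

Answer: 4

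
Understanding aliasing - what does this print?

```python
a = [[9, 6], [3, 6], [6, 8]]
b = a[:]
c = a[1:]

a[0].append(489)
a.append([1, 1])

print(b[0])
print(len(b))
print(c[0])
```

Key concept: slice with nested mutation.
Step by step:
`a = [[9, 6], [3, 6], [6, 8]]` → a = [[9, 6], [3, 6], [6, 8]]
`b = a[:]` → b = [[9, 6], [3, 6], [6, 8]]
`c = a[1:]` → c = [[3, 6], [6, 8]]
`a[0].append(489)` → a = [[9, 6, 489], [3, 6], [6, 8]]; b = [[9, 6, 489], [3, 6], [6, 8]]
`a.append([1, 1])` → a = [[9, 6, 489], [3, 6], [6, 8], [1, 1]]
`print(b[0])` → prints [9, 6, 489]
`print(len(b))` → prints 3
`print(c[0])` → prints [3, 6]

Answer:
[9, 6, 489]
3
[3, 6]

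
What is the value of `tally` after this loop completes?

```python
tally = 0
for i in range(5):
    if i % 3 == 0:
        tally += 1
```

Count numbers divisible by 3 in range(5)
`tally` takes the values: 0 → 1 → 2

Answer: 2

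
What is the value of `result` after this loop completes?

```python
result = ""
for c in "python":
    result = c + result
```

Reverse 'python'
`result` takes the values: "" → "p" → "yp" → "typ" → "htyp" → "ohtyp" → "nohtyp"

Answer: "nohtyp"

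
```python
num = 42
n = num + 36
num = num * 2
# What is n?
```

Trace:
`num = 42` → num = 42
`n = num + 36` → n = 78
`num = num * 2` → num = 84
So n = 78

Answer: 78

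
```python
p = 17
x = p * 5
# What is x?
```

Trace:
`p = 17` → p = 17
`x = p * 5` → x = 85
So x = 85

Answer: 85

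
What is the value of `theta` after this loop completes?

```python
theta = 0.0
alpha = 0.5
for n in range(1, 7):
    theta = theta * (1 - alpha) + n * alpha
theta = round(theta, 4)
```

Moving average with lr=0.5
`theta` takes the values: 0.0 → 0.5 → 1.25 → 2.125 → 3.0625 → 4.03125 → 5.015625 → 5.0156

Answer: 5.0156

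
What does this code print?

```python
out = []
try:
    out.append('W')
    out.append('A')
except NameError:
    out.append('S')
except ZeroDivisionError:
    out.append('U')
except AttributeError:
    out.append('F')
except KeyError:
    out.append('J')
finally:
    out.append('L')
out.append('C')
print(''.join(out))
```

Execution trace: 'W' (try body) → 'A' (try body, no exception) → 'L' (finally) → 'C' (after the try/except). Output: WALC

Answer: WALC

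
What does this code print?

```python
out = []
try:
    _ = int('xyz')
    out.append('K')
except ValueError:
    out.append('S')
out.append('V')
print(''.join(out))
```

Execution trace: 'S' (except ValueError) → 'V' (after the try/except). Output: SV

Answer: SV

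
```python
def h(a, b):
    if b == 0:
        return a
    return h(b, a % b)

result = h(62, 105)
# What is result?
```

h(62, 105) -> h(105, 62) -> h(62, 43) -> h(43, 19) -> h(19, 5) -> h(5, 4) -> h(4, 1) -> h(1, 0) -> 1

Answer: 1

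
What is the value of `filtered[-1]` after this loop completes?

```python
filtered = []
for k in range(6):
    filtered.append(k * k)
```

Last element of squares 0 to 5
`filtered` takes the values: [] → [0] → [0, 1] → [0, 1, 4] → [0, 1, 4, 9] → [0, 1, 4, 9, 16] → [0, 1, 4, 9, 16, 25]
So `filtered[-1]` = 25

Answer: 25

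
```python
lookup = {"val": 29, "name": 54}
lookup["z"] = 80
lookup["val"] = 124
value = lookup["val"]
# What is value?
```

Trace:
`lookup = {"val": 29, "name": 54}` → lookup = {'val': 29, 'name': 54}
`lookup["z"] = 80` → lookup = {'val': 29, 'name': 54, 'z': 80}
`lookup["val"] = 124` → lookup = {'val': 124, 'name': 54, 'z': 80}
`value = lookup["val"]` → value = 124
So value = 124

Answer: 124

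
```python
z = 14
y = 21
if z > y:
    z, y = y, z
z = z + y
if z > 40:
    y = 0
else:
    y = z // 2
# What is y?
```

Trace:
`z = 14` → z = 14
`y = 21` → y = 21
`if z > y: ...` → z > y is False → no variable changes
`z = z + y` → z = 35
`if z > 40: ...` → z > 40 is False, take else branch → y = 17
So y = 17

Answer: 17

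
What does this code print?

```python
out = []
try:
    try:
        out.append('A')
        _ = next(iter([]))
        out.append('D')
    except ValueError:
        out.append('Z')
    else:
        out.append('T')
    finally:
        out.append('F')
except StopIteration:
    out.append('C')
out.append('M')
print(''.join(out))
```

Execution trace: 'A' (inner try body) → 'F' (inner finally) → 'C' (outer except StopIteration) → 'M' (after the try/except). Output: AFCM

Answer: AFCM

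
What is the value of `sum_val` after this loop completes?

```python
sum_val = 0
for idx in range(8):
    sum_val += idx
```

Sum of 0 to 7 = 28
`sum_val` takes the values: 0 → 1 → 3 → 6 → 10 → 15 → 21 → 28

Answer: 28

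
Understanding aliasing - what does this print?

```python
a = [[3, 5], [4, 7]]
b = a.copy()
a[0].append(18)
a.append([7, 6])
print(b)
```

Key concept: shallow copy with nested lists.
Step by step:
`a = [[3, 5], [4, 7]]` → a = [[3, 5], [4, 7]]
`b = a.copy()` → b = [[3, 5], [4, 7]]
`a[0].append(18)` → a = [[3, 5, 18], [4, 7]]; b = [[3, 5, 18], [4, 7]]
`a.append([7, 6])` → a = [[3, 5, 18], [4, 7], [7, 6]]
`print(b)` → prints [[3, 5, 18], [4, 7]]

Answer: [[3, 5, 18], [4, 7]]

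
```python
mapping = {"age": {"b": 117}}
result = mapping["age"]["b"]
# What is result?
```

Trace:
`mapping = {"age": {"b": 117}}` → mapping = {'age': {'b': 117}}
`result = mapping["age"]["b"]` → result = 117
So result = 117

Answer: 117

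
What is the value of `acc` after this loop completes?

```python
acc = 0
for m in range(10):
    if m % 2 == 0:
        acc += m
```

Sum of even numbers 0 to 9
`acc` takes the values: 0 → 2 → 6 → 12 → 20

Answer: 20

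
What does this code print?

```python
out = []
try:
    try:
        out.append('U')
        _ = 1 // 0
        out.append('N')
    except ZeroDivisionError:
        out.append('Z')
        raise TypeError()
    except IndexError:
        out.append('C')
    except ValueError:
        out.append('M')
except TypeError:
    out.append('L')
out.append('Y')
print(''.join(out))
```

Execution trace: 'U' (inner try body) → 'Z' (inner except ZeroDivisionError) → 'L' (outer except TypeError) → 'Y' (after the try/except). Output: UZLY

Answer: UZLY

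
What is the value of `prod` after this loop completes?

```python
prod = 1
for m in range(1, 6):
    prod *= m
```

5! = 120
`prod` takes the values: 1 → 2 → 6 → 24 → 120

Answer: 120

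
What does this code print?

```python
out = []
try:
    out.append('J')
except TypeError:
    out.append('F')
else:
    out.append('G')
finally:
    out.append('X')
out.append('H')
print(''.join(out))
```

Execution trace: 'J' (try body, no exception) → 'G' (else) → 'X' (finally) → 'H' (after the try/except). Output: JGXH

Answer: JGXH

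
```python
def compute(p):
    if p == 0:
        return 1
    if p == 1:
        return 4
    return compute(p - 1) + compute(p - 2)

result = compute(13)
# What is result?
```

Build up from base cases: compute(0)=1, compute(1)=4, compute(2)=5, compute(3)=9, compute(4)=14, compute(5)=23, compute(6)=37, ..., compute(13)=1076

Answer: 1076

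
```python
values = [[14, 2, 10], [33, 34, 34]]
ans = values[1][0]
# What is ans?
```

Trace:
`values = [[14, 2, 10], [33, 34, 34]]` → values = [[14, 2, 10], [33, 34, 34]]
`ans = values[1][0]` → ans = 33
So ans = 33

Answer: 33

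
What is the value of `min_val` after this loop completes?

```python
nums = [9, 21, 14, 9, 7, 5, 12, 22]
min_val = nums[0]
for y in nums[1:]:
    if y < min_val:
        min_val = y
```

Minimum of [9, 21, 14, 9, 7, 5, 12, 22]
`min_val` takes the values: 9 → 7 → 5

Answer: 5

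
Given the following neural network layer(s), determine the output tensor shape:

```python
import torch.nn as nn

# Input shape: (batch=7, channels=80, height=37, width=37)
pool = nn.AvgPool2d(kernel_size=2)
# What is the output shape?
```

Input: (7, 80, 37, 37) -> Output: (7, 80, 18, 18)

Answer: (7, 80, 18, 18)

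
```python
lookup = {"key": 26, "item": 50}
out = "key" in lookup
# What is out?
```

Trace:
`lookup = {"key": 26, "item": 50}` → lookup = {'key': 26, 'item': 50}
`out = "key" in lookup` → out = True
So out = True

Answer: True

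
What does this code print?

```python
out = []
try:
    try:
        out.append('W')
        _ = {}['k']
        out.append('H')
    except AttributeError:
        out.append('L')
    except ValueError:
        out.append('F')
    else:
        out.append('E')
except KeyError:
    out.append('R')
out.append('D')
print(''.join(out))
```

Execution trace: 'W' (inner try body) → 'R' (outer except KeyError) → 'D' (after the try/except). Output: WRD

Answer: WRD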